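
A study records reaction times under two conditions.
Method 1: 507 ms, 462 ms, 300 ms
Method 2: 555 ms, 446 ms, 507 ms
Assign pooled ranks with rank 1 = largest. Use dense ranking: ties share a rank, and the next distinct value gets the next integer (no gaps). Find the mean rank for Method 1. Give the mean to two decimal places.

3.33

Sorted (descending): 555, 507, 507, 462, 446, 300
The 2 values of 507 share dense rank 2.
Remaining distinct values take the next consecutive integers.
Method 1 values → pooled ranks: 507→2, 462→3, 300→5
Mean rank = (2 + 3 + 5) / 3 = 3.33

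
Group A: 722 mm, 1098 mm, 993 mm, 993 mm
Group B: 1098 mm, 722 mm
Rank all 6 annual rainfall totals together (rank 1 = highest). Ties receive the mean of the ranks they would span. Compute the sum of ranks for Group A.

14

Sorted (descending): 1098, 1098, 993, 993, 722, 722
The 2 values of 1098 occupy positions 1–2 → average rank (1+2)/2 = 1.5.
The 2 values of 993 occupy positions 3–4 → average rank (3+4)/2 = 3.5.
The 2 values of 722 occupy positions 5–6 → average rank (5+6)/2 = 5.5.
Group A values → pooled ranks: 722→5.5, 1098→1.5, 993→3.5, 993→3.5
Rank sum = 5.5 + 1.5 + 3.5 + 3.5 = 14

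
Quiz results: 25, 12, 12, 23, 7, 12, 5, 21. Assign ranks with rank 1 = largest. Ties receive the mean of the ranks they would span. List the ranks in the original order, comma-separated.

Sorted (descending): 25, 23, 21, 12, 12, 12, 7, 5
The 3 values of 12 occupy positions 4–6 → average rank 5.

1, 5, 5, 2, 7, 5, 8, 3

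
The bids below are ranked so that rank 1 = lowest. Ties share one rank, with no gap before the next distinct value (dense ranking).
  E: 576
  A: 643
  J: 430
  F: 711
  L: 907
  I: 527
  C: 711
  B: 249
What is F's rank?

6

Sorted (ascending): 249, 430, 527, 576, 643, 711, 711, 907
The 2 values of 711 share dense rank 6.
Remaining distinct values take the next consecutive integers.
F has value 711 → rank 6.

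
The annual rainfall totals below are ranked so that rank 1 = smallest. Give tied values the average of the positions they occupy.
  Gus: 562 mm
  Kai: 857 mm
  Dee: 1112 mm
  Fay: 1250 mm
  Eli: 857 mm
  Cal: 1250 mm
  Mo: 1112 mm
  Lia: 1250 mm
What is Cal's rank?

Sorted (ascending): 562, 857, 857, 1112, 1112, 1250, 1250, 1250
The 2 values of 857 occupy positions 2–3 → average rank (2+3)/2 = 2.5.
The 2 values of 1112 occupy positions 4–5 → average rank (4+5)/2 = 4.5.
The 3 values of 1250 occupy positions 6–8 → average rank 7.
Cal has value 1250 mm → rank 7.

7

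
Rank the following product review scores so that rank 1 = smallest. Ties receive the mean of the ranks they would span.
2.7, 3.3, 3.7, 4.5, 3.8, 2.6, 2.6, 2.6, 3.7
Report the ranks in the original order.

4, 5, 6.5, 9, 8, 2, 2, 2, 6.5

Sorted (ascending): 2.6, 2.6, 2.6, 2.7, 3.3, 3.7, 3.7, 3.8, 4.5
The 3 values of 2.6 occupy positions 1–3 → average rank 2.
The 2 values of 3.7 occupy positions 6–7 → average rank (6+7)/2 = 6.5.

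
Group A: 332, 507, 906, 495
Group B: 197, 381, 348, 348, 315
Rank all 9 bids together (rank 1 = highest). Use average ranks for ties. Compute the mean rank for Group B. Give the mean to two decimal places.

Sorted (descending): 906, 507, 495, 381, 348, 348, 332, 315, 197
The 2 values of 348 occupy positions 5–6 → average rank (5+6)/2 = 5.5.
Group B values → pooled ranks: 197→9, 381→4, 348→5.5, 348→5.5, 315→8
Mean rank = (9 + 4 + 5.5 + 5.5 + 8) / 5 = 6.40

6.40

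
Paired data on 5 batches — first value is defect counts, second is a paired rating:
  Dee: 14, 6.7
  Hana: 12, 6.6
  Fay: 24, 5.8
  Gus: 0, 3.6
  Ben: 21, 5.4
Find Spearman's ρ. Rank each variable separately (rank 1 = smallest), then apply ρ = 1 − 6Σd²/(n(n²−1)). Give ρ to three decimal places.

0.200

Ranks of variable 1: 3, 2, 5, 1, 4
Ranks of variable 2: 5, 4, 3, 1, 2
d = r₁ − r₂: -2, -2, 2, 0, 2
d²: 4, 4, 4, 0, 4; Σd² = 16
ρ = 1 − 6·16/(5·24) = 1 − 96/120 = 0.200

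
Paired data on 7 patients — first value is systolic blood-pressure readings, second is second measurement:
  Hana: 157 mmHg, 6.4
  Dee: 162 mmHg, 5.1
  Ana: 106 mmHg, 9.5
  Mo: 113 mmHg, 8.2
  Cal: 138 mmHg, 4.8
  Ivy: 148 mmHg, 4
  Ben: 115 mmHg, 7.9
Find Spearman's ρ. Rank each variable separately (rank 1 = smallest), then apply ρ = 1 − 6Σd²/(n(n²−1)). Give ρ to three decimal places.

Ranks of variable 1: 6, 7, 1, 2, 4, 5, 3
Ranks of variable 2: 4, 3, 7, 6, 2, 1, 5
d = r₁ − r₂: 2, 4, -6, -4, 2, 4, -2
d²: 4, 16, 36, 16, 4, 16, 4; Σd² = 96
ρ = 1 − 6·96/(7·48) = 1 − 576/336 = -0.714

-0.714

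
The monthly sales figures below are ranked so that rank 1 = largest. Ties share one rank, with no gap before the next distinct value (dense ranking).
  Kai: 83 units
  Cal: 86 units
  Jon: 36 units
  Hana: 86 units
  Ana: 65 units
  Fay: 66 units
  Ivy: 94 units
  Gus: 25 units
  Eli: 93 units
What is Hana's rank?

Sorted (descending): 94, 93, 86, 86, 83, 66, 65, 36, 25
The 2 values of 86 share dense rank 3.
Remaining distinct values take the next consecutive integers.
Hana has value 86 units → rank 3.

3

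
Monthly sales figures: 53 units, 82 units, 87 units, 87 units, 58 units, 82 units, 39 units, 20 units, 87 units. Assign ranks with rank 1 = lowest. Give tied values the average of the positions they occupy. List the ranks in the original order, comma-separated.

3, 5.5, 8, 8, 4, 5.5, 2, 1, 8

Sorted (ascending): 20, 39, 53, 58, 82, 82, 87, 87, 87
The 2 values of 82 occupy positions 5–6 → average rank (5+6)/2 = 5.5.
The 3 values of 87 occupy positions 7–9 → average rank 8.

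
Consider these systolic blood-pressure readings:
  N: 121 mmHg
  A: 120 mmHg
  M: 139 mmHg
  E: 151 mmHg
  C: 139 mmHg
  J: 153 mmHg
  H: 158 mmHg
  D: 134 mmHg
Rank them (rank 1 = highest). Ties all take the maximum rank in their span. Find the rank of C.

5

Sorted (descending): 158, 153, 151, 139, 139, 134, 121, 120
The 2 values of 139 occupy positions 4–5 → each gets rank 5.
C has value 139 mmHg → rank 5.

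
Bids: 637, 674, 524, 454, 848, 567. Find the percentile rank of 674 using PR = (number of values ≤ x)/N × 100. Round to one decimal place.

83.3

N = 6.
Strictly below 674: 4. Equal to 674: 1.
PR = 5/6 × 100 = 83.3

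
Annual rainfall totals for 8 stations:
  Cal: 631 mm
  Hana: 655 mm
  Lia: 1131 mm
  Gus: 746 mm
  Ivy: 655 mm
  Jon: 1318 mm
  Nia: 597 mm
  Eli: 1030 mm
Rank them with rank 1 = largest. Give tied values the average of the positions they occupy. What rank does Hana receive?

Sorted (descending): 1318, 1131, 1030, 746, 655, 655, 631, 597
The 2 values of 655 occupy positions 5–6 → average rank (5+6)/2 = 5.5.
Hana has value 655 mm → rank 5.5.

5.5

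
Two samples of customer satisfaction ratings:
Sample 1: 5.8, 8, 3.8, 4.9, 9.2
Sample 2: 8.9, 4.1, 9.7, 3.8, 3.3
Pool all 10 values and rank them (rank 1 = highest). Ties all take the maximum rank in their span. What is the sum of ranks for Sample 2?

30

Sorted (descending): 9.7, 9.2, 8.9, 8, 5.8, 4.9, 4.1, 3.8, 3.8, 3.3
The 2 values of 3.8 occupy positions 8–9 → each gets rank 9.
Sample 2 values → pooled ranks: 8.9→3, 4.1→7, 9.7→1, 3.8→9, 3.3→10
Rank sum = 3 + 7 + 1 + 9 + 10 = 30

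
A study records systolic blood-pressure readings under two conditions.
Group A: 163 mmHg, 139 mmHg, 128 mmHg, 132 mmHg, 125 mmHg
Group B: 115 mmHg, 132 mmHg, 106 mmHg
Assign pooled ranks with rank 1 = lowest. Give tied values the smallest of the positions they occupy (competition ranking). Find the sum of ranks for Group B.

Sorted (ascending): 106, 115, 125, 128, 132, 132, 139, 163
The 2 values of 132 occupy positions 5–6 → each gets rank 5.
Group B values → pooled ranks: 115→2, 132→5, 106→1
Rank sum = 2 + 5 + 1 = 8

8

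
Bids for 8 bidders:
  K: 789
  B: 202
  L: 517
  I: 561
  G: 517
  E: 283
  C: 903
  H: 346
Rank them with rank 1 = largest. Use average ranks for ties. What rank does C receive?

1

Sorted (descending): 903, 789, 561, 517, 517, 346, 283, 202
The 2 values of 517 occupy positions 4–5 → average rank (4+5)/2 = 4.5.
C has value 903 → rank 1.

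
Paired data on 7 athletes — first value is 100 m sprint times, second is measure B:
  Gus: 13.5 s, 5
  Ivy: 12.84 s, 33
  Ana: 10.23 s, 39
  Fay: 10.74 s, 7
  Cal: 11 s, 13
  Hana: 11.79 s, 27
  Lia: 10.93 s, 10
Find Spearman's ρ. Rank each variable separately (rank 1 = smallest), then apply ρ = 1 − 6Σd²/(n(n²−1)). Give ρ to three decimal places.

-0.286

Ranks of variable 1: 7, 6, 1, 2, 4, 5, 3
Ranks of variable 2: 1, 6, 7, 2, 4, 5, 3
d = r₁ − r₂: 6, 0, -6, 0, 0, 0, 0
d²: 36, 0, 36, 0, 0, 0, 0; Σd² = 72
ρ = 1 − 6·72/(7·48) = 1 − 432/336 = -0.286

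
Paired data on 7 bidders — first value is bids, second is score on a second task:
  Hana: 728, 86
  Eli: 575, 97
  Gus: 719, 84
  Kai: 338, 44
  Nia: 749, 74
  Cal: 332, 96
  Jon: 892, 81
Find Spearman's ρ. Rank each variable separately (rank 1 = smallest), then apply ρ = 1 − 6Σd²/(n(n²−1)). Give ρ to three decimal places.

Ranks of variable 1: 5, 3, 4, 2, 6, 1, 7
Ranks of variable 2: 5, 7, 4, 1, 2, 6, 3
d = r₁ − r₂: 0, -4, 0, 1, 4, -5, 4
d²: 0, 16, 0, 1, 16, 25, 16; Σd² = 74
ρ = 1 − 6·74/(7·48) = 1 − 444/336 = -0.321

-0.321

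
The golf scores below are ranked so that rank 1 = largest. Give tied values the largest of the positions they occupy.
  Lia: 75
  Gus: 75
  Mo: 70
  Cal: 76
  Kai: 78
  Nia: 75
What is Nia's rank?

Sorted (descending): 78, 76, 75, 75, 75, 70
The 3 values of 75 occupy positions 3–5 → each gets rank 5.
Nia has value 75 → rank 5.

5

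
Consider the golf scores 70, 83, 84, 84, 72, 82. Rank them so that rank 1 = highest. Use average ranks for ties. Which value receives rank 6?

Sorted (descending): 84, 84, 83, 82, 72, 70
The 2 values of 84 occupy positions 1–2 → average rank (1+2)/2 = 1.5.
Rank 6 → value 70.

70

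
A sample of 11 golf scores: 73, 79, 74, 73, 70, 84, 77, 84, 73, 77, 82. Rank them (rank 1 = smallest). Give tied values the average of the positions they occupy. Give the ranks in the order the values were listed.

Sorted (ascending): 70, 73, 73, 73, 74, 77, 77, 79, 82, 84, 84
The 3 values of 73 occupy positions 2–4 → average rank 3.
The 2 values of 77 occupy positions 6–7 → average rank (6+7)/2 = 6.5.
The 2 values of 84 occupy positions 10–11 → average rank (10+11)/2 = 10.5.

3, 8, 5, 3, 1, 10.5, 6.5, 10.5, 3, 6.5, 9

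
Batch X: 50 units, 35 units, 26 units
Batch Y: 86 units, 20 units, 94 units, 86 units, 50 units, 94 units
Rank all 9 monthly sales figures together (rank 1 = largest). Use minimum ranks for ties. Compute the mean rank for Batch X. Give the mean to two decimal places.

Sorted (descending): 94, 94, 86, 86, 50, 50, 35, 26, 20
The 2 values of 94 occupy positions 1–2 → each gets rank 1.
The 2 values of 86 occupy positions 3–4 → each gets rank 3.
The 2 values of 50 occupy positions 5–6 → each gets rank 5.
Batch X values → pooled ranks: 50→5, 35→7, 26→8
Mean rank = (5 + 7 + 8) / 3 = 6.67

6.67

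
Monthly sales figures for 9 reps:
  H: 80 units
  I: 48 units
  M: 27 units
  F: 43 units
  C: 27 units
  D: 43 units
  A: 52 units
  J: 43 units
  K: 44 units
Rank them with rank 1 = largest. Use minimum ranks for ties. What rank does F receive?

5

Sorted (descending): 80, 52, 48, 44, 43, 43, 43, 27, 27
The 3 values of 43 occupy positions 5–7 → each gets rank 5.
The 2 values of 27 occupy positions 8–9 → each gets rank 8.
F has value 43 units → rank 5.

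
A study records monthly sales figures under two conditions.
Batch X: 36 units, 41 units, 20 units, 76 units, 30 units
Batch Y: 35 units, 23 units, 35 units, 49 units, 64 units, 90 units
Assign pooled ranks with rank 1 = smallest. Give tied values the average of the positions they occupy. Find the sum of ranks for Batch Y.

39

Sorted (ascending): 20, 23, 30, 35, 35, 36, 41, 49, 64, 76, 90
The 2 values of 35 occupy positions 4–5 → average rank (4+5)/2 = 4.5.
Batch Y values → pooled ranks: 35→4.5, 23→2, 35→4.5, 49→8, 64→9, 90→11
Rank sum = 4.5 + 2 + 4.5 + 8 + 9 + 11 = 39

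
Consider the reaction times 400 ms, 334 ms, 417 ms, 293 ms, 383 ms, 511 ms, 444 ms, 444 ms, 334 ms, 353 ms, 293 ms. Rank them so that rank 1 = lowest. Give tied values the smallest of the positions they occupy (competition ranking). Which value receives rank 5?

353

Sorted (ascending): 293, 293, 334, 334, 353, 383, 400, 417, 444, 444, 511
The 2 values of 293 occupy positions 1–2 → each gets rank 1.
The 2 values of 334 occupy positions 3–4 → each gets rank 3.
The 2 values of 444 occupy positions 9–10 → each gets rank 9.
Rank 5 → value 353.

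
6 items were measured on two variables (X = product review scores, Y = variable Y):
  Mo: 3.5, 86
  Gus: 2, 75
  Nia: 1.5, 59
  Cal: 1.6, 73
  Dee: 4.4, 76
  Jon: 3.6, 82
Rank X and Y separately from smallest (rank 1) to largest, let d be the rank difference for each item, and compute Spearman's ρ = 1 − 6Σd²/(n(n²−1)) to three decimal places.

Ranks of variable 1: 4, 3, 1, 2, 6, 5
Ranks of variable 2: 6, 3, 1, 2, 4, 5
d = r₁ − r₂: -2, 0, 0, 0, 2, 0
d²: 4, 0, 0, 0, 4, 0; Σd² = 8
ρ = 1 − 6·8/(6·35) = 1 − 48/210 = 0.771

0.771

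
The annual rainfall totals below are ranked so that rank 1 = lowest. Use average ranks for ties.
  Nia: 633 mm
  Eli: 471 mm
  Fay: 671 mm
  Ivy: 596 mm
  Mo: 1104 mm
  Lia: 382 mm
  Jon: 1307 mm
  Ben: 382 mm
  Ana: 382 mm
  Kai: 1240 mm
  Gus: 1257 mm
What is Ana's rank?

2

Sorted (ascending): 382, 382, 382, 471, 596, 633, 671, 1104, 1240, 1257, 1307
The 3 values of 382 occupy positions 1–3 → average rank 2.
Ana has value 382 mm → rank 2.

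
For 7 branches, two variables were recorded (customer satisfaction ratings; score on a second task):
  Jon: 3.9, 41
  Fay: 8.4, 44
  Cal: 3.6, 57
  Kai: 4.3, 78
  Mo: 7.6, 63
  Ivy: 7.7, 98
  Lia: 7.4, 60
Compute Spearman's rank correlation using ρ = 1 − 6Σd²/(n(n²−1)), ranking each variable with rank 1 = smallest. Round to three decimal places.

Ranks of variable 1: 2, 7, 1, 3, 5, 6, 4
Ranks of variable 2: 1, 2, 3, 6, 5, 7, 4
d = r₁ − r₂: 1, 5, -2, -3, 0, -1, 0
d²: 1, 25, 4, 9, 0, 1, 0; Σd² = 40
ρ = 1 − 6·40/(7·48) = 1 − 240/336 = 0.286

0.286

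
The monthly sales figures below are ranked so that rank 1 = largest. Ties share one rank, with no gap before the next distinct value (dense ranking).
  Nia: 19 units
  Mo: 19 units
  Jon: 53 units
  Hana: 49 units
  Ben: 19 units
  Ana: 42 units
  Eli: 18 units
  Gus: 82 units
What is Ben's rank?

5

Sorted (descending): 82, 53, 49, 42, 19, 19, 19, 18
The 3 values of 19 share dense rank 5.
Remaining distinct values take the next consecutive integers.
Ben has value 19 units → rank 5.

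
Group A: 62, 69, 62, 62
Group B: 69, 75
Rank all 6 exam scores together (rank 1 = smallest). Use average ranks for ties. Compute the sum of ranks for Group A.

10.5

Sorted (ascending): 62, 62, 62, 69, 69, 75
The 3 values of 62 occupy positions 1–3 → average rank 2.
The 2 values of 69 occupy positions 4–5 → average rank (4+5)/2 = 4.5.
Group A values → pooled ranks: 62→2, 69→4.5, 62→2, 62→2
Rank sum = 2 + 4.5 + 2 + 2 = 10.5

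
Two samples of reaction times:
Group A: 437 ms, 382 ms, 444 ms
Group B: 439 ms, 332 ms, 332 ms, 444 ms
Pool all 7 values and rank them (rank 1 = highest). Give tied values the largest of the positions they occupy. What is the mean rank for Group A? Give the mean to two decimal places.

3.67

Sorted (descending): 444, 444, 439, 437, 382, 332, 332
The 2 values of 444 occupy positions 1–2 → each gets rank 2.
The 2 values of 332 occupy positions 6–7 → each gets rank 7.
Group A values → pooled ranks: 437→4, 382→5, 444→2
Mean rank = (4 + 5 + 2) / 3 = 3.67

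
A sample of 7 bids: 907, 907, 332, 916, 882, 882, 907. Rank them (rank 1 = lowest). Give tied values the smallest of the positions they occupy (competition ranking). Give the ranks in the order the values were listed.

4, 4, 1, 7, 2, 2, 4

Sorted (ascending): 332, 882, 882, 907, 907, 907, 916
The 2 values of 882 occupy positions 2–3 → each gets rank 2.
The 3 values of 907 occupy positions 4–6 → each gets rank 4.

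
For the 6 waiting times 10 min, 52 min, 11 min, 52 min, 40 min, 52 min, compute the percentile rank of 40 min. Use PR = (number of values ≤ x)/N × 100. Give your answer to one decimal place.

N = 6.
Strictly below 40: 2. Equal to 40: 1.
PR = 3/6 × 100 = 50.0

50.0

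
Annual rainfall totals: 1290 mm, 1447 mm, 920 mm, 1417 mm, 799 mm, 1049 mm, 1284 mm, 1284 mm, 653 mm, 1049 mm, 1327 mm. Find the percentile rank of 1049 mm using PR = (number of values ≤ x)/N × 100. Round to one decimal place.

N = 11.
Strictly below 1049: 3. Equal to 1049: 2.
PR = 5/11 × 100 = 45.5

45.5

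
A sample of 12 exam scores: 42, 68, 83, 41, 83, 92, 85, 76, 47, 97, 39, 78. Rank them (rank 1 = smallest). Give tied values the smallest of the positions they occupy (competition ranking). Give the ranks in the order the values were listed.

Sorted (ascending): 39, 41, 42, 47, 68, 76, 78, 83, 83, 85, 92, 97
The 2 values of 83 occupy positions 8–9 → each gets rank 8.

3, 5, 8, 2, 8, 11, 10, 6, 4, 12, 1, 7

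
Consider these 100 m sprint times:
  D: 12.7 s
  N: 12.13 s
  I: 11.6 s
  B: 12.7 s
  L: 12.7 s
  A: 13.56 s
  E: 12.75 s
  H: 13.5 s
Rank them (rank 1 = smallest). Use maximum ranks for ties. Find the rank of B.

Sorted (ascending): 11.6, 12.13, 12.7, 12.7, 12.7, 12.75, 13.5, 13.56
The 3 values of 12.7 occupy positions 3–5 → each gets rank 5.
B has value 12.7 s → rank 5.

5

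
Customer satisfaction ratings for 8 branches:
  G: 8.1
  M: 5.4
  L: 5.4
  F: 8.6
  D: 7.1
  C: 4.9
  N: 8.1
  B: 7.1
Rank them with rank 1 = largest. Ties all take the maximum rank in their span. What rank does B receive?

Sorted (descending): 8.6, 8.1, 8.1, 7.1, 7.1, 5.4, 5.4, 4.9
The 2 values of 8.1 occupy positions 2–3 → each gets rank 3.
The 2 values of 7.1 occupy positions 4–5 → each gets rank 5.
The 2 values of 5.4 occupy positions 6–7 → each gets rank 7.
B has value 7.1 → rank 5.

5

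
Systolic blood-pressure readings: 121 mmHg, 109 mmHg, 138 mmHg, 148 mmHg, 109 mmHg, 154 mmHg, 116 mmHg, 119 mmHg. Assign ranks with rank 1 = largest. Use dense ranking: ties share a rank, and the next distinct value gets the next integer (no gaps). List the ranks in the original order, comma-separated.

Sorted (descending): 154, 148, 138, 121, 119, 116, 109, 109
The 2 values of 109 share dense rank 7.
Remaining distinct values take the next consecutive integers.

4, 7, 3, 2, 7, 1, 6, 5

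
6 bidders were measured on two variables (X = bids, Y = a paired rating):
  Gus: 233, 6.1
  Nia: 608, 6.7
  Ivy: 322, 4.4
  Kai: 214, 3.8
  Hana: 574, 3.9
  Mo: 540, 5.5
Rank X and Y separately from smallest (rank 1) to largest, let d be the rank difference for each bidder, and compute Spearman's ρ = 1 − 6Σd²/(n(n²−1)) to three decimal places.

Ranks of variable 1: 2, 6, 3, 1, 5, 4
Ranks of variable 2: 5, 6, 3, 1, 2, 4
d = r₁ − r₂: -3, 0, 0, 0, 3, 0
d²: 9, 0, 0, 0, 9, 0; Σd² = 18
ρ = 1 − 6·18/(6·35) = 1 − 108/210 = 0.486

0.486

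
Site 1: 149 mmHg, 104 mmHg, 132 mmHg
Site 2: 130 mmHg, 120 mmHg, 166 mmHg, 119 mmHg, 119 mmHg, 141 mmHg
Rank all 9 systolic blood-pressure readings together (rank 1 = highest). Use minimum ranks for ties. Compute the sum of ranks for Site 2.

29

Sorted (descending): 166, 149, 141, 132, 130, 120, 119, 119, 104
The 2 values of 119 occupy positions 7–8 → each gets rank 7.
Site 2 values → pooled ranks: 130→5, 120→6, 166→1, 119→7, 119→7, 141→3
Rank sum = 5 + 6 + 1 + 7 + 7 + 3 = 29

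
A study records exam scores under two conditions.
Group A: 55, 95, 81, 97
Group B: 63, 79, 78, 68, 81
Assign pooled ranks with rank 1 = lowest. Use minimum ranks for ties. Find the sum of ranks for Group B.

Sorted (ascending): 55, 63, 68, 78, 79, 81, 81, 95, 97
The 2 values of 81 occupy positions 6–7 → each gets rank 6.
Group B values → pooled ranks: 63→2, 79→5, 78→4, 68→3, 81→6
Rank sum = 2 + 5 + 4 + 3 + 6 = 20

20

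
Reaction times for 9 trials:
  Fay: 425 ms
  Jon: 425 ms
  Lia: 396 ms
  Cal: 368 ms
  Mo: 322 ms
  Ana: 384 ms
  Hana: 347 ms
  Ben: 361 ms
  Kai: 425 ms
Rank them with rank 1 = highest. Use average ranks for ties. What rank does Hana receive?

8

Sorted (descending): 425, 425, 425, 396, 384, 368, 361, 347, 322
The 3 values of 425 occupy positions 1–3 → average rank 2.
Hana has value 347 ms → rank 8.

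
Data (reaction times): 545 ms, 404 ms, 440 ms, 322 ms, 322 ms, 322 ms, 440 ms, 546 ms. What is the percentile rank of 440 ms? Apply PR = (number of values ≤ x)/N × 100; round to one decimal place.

N = 8.
Strictly below 440: 4. Equal to 440: 2.
PR = 6/8 × 100 = 75.0

75.0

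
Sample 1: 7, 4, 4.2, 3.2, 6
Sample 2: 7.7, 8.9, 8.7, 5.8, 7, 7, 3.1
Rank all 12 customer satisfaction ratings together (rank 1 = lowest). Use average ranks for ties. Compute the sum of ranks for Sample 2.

55

Sorted (ascending): 3.1, 3.2, 4, 4.2, 5.8, 6, 7, 7, 7, 7.7, 8.7, 8.9
The 3 values of 7 occupy positions 7–9 → average rank 8.
Sample 2 values → pooled ranks: 7.7→10, 8.9→12, 8.7→11, 5.8→5, 7→8, 7→8, 3.1→1
Rank sum = 10 + 12 + 11 + 5 + 8 + 8 + 1 = 55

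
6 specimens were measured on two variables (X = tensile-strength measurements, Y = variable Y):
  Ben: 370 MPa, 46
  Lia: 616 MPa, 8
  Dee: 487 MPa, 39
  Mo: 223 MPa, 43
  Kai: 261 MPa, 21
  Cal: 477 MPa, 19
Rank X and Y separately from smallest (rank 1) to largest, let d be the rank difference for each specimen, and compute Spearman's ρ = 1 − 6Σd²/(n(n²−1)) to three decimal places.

-0.600

Ranks of variable 1: 3, 6, 5, 1, 2, 4
Ranks of variable 2: 6, 1, 4, 5, 3, 2
d = r₁ − r₂: -3, 5, 1, -4, -1, 2
d²: 9, 25, 1, 16, 1, 4; Σd² = 56
ρ = 1 − 6·56/(6·35) = 1 − 336/210 = -0.600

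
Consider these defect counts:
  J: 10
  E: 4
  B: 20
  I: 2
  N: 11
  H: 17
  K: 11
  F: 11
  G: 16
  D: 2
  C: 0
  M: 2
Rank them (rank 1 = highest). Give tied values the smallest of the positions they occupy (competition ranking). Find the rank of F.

Sorted (descending): 20, 17, 16, 11, 11, 11, 10, 4, 2, 2, 2, 0
The 3 values of 11 occupy positions 4–6 → each gets rank 4.
The 3 values of 2 occupy positions 9–11 → each gets rank 9.
F has value 11 → rank 4.

4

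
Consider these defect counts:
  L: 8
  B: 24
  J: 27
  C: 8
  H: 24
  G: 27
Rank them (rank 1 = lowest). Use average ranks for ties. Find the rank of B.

3.5

Sorted (ascending): 8, 8, 24, 24, 27, 27
The 2 values of 8 occupy positions 1–2 → average rank (1+2)/2 = 1.5.
The 2 values of 24 occupy positions 3–4 → average rank (3+4)/2 = 3.5.
The 2 values of 27 occupy positions 5–6 → average rank (5+6)/2 = 5.5.
B has value 24 → rank 3.5.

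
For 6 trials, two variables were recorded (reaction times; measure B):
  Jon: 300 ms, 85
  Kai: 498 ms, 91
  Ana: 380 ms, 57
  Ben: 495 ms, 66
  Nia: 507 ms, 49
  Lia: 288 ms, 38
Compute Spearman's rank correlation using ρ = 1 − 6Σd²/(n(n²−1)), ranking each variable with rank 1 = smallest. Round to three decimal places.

Ranks of variable 1: 2, 5, 3, 4, 6, 1
Ranks of variable 2: 5, 6, 3, 4, 2, 1
d = r₁ − r₂: -3, -1, 0, 0, 4, 0
d²: 9, 1, 0, 0, 16, 0; Σd² = 26
ρ = 1 − 6·26/(6·35) = 1 − 156/210 = 0.257

0.257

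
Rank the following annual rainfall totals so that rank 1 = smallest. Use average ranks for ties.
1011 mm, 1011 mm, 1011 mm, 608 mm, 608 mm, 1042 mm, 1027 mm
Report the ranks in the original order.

Sorted (ascending): 608, 608, 1011, 1011, 1011, 1027, 1042
The 2 values of 608 occupy positions 1–2 → average rank (1+2)/2 = 1.5.
The 3 values of 1011 occupy positions 3–5 → average rank 4.

4, 4, 4, 1.5, 1.5, 7, 6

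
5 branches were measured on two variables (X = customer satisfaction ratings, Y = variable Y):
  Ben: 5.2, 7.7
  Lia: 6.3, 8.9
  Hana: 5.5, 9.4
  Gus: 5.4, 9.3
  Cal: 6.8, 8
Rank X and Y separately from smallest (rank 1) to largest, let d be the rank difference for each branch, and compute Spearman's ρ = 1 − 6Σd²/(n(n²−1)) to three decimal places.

Ranks of variable 1: 1, 4, 3, 2, 5
Ranks of variable 2: 1, 3, 5, 4, 2
d = r₁ − r₂: 0, 1, -2, -2, 3
d²: 0, 1, 4, 4, 9; Σd² = 18
ρ = 1 − 6·18/(5·24) = 1 − 108/120 = 0.100

0.100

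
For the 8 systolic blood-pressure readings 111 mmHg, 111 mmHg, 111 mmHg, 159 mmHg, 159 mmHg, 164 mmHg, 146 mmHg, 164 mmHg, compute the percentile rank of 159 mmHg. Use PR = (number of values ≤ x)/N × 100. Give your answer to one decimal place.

N = 8.
Strictly below 159: 4. Equal to 159: 2.
PR = 6/8 × 100 = 75.0

75.0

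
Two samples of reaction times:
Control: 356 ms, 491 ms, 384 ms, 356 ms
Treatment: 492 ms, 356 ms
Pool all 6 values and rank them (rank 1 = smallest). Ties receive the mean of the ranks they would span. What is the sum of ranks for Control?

Sorted (ascending): 356, 356, 356, 384, 491, 492
The 3 values of 356 occupy positions 1–3 → average rank 2.
Control values → pooled ranks: 356→2, 491→5, 384→4, 356→2
Rank sum = 2 + 5 + 4 + 2 = 13

13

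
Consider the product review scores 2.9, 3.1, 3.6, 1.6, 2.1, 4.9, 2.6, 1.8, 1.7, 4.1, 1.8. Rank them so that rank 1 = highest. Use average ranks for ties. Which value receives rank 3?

3.6

Sorted (descending): 4.9, 4.1, 3.6, 3.1, 2.9, 2.6, 2.1, 1.8, 1.8, 1.7, 1.6
The 2 values of 1.8 occupy positions 8–9 → average rank (8+9)/2 = 8.5.
Rank 3 → value 3.6.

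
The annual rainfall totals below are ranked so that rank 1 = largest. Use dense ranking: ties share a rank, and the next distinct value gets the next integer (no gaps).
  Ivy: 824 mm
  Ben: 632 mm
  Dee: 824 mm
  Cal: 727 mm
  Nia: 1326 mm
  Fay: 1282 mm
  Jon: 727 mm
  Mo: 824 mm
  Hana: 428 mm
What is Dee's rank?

3

Sorted (descending): 1326, 1282, 824, 824, 824, 727, 727, 632, 428
The 3 values of 824 share dense rank 3.
The 2 values of 727 share dense rank 4.
Remaining distinct values take the next consecutive integers.
Dee has value 824 mm → rank 3.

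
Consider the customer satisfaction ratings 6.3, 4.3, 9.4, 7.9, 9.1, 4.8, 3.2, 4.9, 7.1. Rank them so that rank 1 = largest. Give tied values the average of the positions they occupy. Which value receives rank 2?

9.1

Sorted (descending): 9.4, 9.1, 7.9, 7.1, 6.3, 4.9, 4.8, 4.3, 3.2
No ties — each value takes its position as its rank.
Rank 2 → value 9.1.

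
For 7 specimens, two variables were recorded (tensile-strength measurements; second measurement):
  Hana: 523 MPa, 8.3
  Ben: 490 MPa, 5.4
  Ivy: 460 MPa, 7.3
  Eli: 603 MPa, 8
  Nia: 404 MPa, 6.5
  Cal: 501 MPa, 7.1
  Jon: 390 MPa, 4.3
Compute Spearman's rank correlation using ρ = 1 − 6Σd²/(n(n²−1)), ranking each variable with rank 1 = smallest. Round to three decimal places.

0.786

Ranks of variable 1: 6, 4, 3, 7, 2, 5, 1
Ranks of variable 2: 7, 2, 5, 6, 3, 4, 1
d = r₁ − r₂: -1, 2, -2, 1, -1, 1, 0
d²: 1, 4, 4, 1, 1, 1, 0; Σd² = 12
ρ = 1 − 6·12/(7·48) = 1 − 72/336 = 0.786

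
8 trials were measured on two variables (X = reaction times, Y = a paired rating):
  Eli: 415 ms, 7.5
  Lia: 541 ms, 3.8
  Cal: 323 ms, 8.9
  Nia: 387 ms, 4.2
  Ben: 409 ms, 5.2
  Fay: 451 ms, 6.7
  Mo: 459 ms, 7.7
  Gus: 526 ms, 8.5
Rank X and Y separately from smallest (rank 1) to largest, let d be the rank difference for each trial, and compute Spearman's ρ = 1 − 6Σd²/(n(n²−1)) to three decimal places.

-0.190

Ranks of variable 1: 4, 8, 1, 2, 3, 5, 6, 7
Ranks of variable 2: 5, 1, 8, 2, 3, 4, 6, 7
d = r₁ − r₂: -1, 7, -7, 0, 0, 1, 0, 0
d²: 1, 49, 49, 0, 0, 1, 0, 0; Σd² = 100
ρ = 1 − 6·100/(8·63) = 1 − 600/504 = -0.190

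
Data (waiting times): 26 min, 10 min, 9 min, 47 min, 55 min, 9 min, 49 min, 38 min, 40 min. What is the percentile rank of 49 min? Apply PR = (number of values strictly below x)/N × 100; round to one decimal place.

77.8

N = 9.
Strictly below 49: 7. Equal to 49: 1.
PR = 7/9 × 100 = 77.8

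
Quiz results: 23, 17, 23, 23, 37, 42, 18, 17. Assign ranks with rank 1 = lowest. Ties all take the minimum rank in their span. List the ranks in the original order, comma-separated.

4, 1, 4, 4, 7, 8, 3, 1

Sorted (ascending): 17, 17, 18, 23, 23, 23, 37, 42
The 2 values of 17 occupy positions 1–2 → each gets rank 1.
The 3 values of 23 occupy positions 4–6 → each gets rank 4.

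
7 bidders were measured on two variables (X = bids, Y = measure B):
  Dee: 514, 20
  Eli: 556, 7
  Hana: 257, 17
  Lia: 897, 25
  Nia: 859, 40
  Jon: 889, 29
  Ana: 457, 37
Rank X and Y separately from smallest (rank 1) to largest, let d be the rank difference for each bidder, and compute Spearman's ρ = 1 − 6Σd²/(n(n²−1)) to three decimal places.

Ranks of variable 1: 3, 4, 1, 7, 5, 6, 2
Ranks of variable 2: 3, 1, 2, 4, 7, 5, 6
d = r₁ − r₂: 0, 3, -1, 3, -2, 1, -4
d²: 0, 9, 1, 9, 4, 1, 16; Σd² = 40
ρ = 1 − 6·40/(7·48) = 1 − 240/336 = 0.286

0.286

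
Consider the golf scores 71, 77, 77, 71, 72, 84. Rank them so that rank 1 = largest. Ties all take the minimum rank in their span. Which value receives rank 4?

72

Sorted (descending): 84, 77, 77, 72, 71, 71
The 2 values of 77 occupy positions 2–3 → each gets rank 2.
The 2 values of 71 occupy positions 5–6 → each gets rank 5.
Rank 4 → value 72.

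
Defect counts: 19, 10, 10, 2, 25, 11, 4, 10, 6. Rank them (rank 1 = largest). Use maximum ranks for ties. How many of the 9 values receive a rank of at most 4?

3

Sorted (descending): 25, 19, 11, 10, 10, 10, 6, 4, 2
The 3 values of 10 occupy positions 4–6 → each gets rank 6.
Ranks ≤ 4: {1, 2, 3} → 3 values.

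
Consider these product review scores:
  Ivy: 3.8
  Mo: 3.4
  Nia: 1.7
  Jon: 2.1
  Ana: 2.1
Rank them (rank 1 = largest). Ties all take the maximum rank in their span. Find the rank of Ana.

Sorted (descending): 3.8, 3.4, 2.1, 2.1, 1.7
The 2 values of 2.1 occupy positions 3–4 → each gets rank 4.
Ana has value 2.1 → rank 4.

4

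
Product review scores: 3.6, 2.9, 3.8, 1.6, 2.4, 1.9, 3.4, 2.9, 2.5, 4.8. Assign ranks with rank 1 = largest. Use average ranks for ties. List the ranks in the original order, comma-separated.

Sorted (descending): 4.8, 3.8, 3.6, 3.4, 2.9, 2.9, 2.5, 2.4, 1.9, 1.6
The 2 values of 2.9 occupy positions 5–6 → average rank (5+6)/2 = 5.5.

3, 5.5, 2, 10, 8, 9, 4, 5.5, 7, 1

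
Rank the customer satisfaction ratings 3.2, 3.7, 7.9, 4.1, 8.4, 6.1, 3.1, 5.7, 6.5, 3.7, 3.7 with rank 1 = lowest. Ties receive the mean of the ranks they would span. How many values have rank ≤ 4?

5

Sorted (ascending): 3.1, 3.2, 3.7, 3.7, 3.7, 4.1, 5.7, 6.1, 6.5, 7.9, 8.4
The 3 values of 3.7 occupy positions 3–5 → average rank 4.
Ranks ≤ 4: {1, 2, 4, 4, 4} → 5 values.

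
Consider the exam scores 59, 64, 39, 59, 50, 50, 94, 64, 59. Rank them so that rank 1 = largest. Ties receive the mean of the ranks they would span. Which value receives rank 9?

Sorted (descending): 94, 64, 64, 59, 59, 59, 50, 50, 39
The 2 values of 64 occupy positions 2–3 → average rank (2+3)/2 = 2.5.
The 3 values of 59 occupy positions 4–6 → average rank 5.
The 2 values of 50 occupy positions 7–8 → average rank (7+8)/2 = 7.5.
Rank 9 → value 39.

39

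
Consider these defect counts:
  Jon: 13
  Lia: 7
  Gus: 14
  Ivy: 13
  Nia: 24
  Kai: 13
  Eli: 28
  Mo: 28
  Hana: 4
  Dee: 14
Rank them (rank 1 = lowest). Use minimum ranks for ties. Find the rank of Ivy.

Sorted (ascending): 4, 7, 13, 13, 13, 14, 14, 24, 28, 28
The 3 values of 13 occupy positions 3–5 → each gets rank 3.
The 2 values of 14 occupy positions 6–7 → each gets rank 6.
The 2 values of 28 occupy positions 9–10 → each gets rank 9.
Ivy has value 13 → rank 3.

3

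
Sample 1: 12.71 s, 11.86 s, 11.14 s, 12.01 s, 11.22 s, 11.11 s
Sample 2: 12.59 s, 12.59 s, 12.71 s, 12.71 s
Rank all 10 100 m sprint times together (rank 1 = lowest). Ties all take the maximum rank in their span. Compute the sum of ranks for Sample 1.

25

Sorted (ascending): 11.11, 11.14, 11.22, 11.86, 12.01, 12.59, 12.59, 12.71, 12.71, 12.71
The 2 values of 12.59 occupy positions 6–7 → each gets rank 7.
The 3 values of 12.71 occupy positions 8–10 → each gets rank 10.
Sample 1 values → pooled ranks: 12.71→10, 11.86→4, 11.14→2, 12.01→5, 11.22→3, 11.11→1
Rank sum = 10 + 4 + 2 + 5 + 3 + 1 = 25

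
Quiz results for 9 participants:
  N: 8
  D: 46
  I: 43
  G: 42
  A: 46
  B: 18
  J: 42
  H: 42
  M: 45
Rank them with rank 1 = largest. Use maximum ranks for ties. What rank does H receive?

7

Sorted (descending): 46, 46, 45, 43, 42, 42, 42, 18, 8
The 2 values of 46 occupy positions 1–2 → each gets rank 2.
The 3 values of 42 occupy positions 5–7 → each gets rank 7.
H has value 42 → rank 7.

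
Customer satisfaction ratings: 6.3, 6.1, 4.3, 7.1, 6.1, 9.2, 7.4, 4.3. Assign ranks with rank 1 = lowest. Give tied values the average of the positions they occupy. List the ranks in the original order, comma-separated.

Sorted (ascending): 4.3, 4.3, 6.1, 6.1, 6.3, 7.1, 7.4, 9.2
The 2 values of 4.3 occupy positions 1–2 → average rank (1+2)/2 = 1.5.
The 2 values of 6.1 occupy positions 3–4 → average rank (3+4)/2 = 3.5.

5, 3.5, 1.5, 6, 3.5, 8, 7, 1.5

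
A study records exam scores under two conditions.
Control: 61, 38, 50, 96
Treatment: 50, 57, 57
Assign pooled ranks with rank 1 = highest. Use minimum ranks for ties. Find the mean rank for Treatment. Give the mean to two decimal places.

3.67

Sorted (descending): 96, 61, 57, 57, 50, 50, 38
The 2 values of 57 occupy positions 3–4 → each gets rank 3.
The 2 values of 50 occupy positions 5–6 → each gets rank 5.
Treatment values → pooled ranks: 50→5, 57→3, 57→3
Mean rank = (5 + 3 + 3) / 3 = 3.67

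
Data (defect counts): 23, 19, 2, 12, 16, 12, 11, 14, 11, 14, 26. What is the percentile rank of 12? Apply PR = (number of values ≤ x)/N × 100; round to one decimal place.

45.5

N = 11.
Strictly below 12: 3. Equal to 12: 2.
PR = 5/11 × 100 = 45.5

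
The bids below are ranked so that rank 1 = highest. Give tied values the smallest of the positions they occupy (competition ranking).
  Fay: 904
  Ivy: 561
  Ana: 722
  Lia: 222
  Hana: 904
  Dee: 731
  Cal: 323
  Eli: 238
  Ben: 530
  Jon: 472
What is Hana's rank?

1

Sorted (descending): 904, 904, 731, 722, 561, 530, 472, 323, 238, 222
The 2 values of 904 occupy positions 1–2 → each gets rank 1.
Hana has value 904 → rank 1.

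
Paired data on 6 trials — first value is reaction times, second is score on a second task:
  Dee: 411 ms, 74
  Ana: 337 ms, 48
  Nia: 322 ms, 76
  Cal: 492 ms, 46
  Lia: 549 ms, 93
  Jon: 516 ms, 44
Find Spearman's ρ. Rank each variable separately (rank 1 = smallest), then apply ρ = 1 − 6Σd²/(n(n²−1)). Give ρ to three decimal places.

Ranks of variable 1: 3, 2, 1, 4, 6, 5
Ranks of variable 2: 4, 3, 5, 2, 6, 1
d = r₁ − r₂: -1, -1, -4, 2, 0, 4
d²: 1, 1, 16, 4, 0, 16; Σd² = 38
ρ = 1 − 6·38/(6·35) = 1 − 228/210 = -0.086

-0.086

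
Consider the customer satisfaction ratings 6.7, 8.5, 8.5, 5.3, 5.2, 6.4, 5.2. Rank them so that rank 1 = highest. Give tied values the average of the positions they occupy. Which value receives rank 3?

Sorted (descending): 8.5, 8.5, 6.7, 6.4, 5.3, 5.2, 5.2
The 2 values of 8.5 occupy positions 1–2 → average rank (1+2)/2 = 1.5.
The 2 values of 5.2 occupy positions 6–7 → average rank (6+7)/2 = 6.5.
Rank 3 → value 6.7.

6.7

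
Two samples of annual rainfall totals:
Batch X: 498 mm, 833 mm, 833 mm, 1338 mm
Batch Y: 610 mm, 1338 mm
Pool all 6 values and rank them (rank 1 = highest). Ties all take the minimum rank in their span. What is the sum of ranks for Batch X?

13

Sorted (descending): 1338, 1338, 833, 833, 610, 498
The 2 values of 1338 occupy positions 1–2 → each gets rank 1.
The 2 values of 833 occupy positions 3–4 → each gets rank 3.
Batch X values → pooled ranks: 498→6, 833→3, 833→3, 1338→1
Rank sum = 6 + 3 + 3 + 1 = 13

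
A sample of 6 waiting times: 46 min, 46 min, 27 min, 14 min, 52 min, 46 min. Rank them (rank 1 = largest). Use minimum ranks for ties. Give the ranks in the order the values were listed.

Sorted (descending): 52, 46, 46, 46, 27, 14
The 3 values of 46 occupy positions 2–4 → each gets rank 2.

2, 2, 5, 6, 1, 2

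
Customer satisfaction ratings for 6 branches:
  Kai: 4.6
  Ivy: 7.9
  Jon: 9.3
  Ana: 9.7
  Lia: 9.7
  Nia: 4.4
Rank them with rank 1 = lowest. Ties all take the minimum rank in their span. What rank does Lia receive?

5

Sorted (ascending): 4.4, 4.6, 7.9, 9.3, 9.7, 9.7
The 2 values of 9.7 occupy positions 5–6 → each gets rank 5.
Lia has value 9.7 → rank 5.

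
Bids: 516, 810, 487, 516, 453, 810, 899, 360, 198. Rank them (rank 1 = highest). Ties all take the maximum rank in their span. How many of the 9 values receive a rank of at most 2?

Sorted (descending): 899, 810, 810, 516, 516, 487, 453, 360, 198
The 2 values of 810 occupy positions 2–3 → each gets rank 3.
The 2 values of 516 occupy positions 4–5 → each gets rank 5.
Ranks ≤ 2: {1} → 1 value.

1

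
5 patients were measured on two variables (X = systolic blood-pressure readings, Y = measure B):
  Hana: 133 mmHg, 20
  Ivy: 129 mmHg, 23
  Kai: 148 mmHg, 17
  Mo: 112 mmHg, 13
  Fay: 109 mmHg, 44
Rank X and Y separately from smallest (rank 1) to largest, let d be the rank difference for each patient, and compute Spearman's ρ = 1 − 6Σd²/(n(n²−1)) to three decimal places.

-0.400

Ranks of variable 1: 4, 3, 5, 2, 1
Ranks of variable 2: 3, 4, 2, 1, 5
d = r₁ − r₂: 1, -1, 3, 1, -4
d²: 1, 1, 9, 1, 16; Σd² = 28
ρ = 1 − 6·28/(5·24) = 1 − 168/120 = -0.400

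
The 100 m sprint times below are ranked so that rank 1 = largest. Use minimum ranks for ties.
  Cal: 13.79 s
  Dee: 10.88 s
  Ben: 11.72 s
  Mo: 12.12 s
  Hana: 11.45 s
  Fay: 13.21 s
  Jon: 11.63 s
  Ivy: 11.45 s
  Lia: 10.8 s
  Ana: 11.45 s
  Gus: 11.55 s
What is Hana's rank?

7

Sorted (descending): 13.79, 13.21, 12.12, 11.72, 11.63, 11.55, 11.45, 11.45, 11.45, 10.88, 10.8
The 3 values of 11.45 occupy positions 7–9 → each gets rank 7.
Hana has value 11.45 s → rank 7.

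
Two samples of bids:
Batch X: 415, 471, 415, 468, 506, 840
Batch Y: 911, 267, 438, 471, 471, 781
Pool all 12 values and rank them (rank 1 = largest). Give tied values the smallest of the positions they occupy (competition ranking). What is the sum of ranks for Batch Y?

35

Sorted (descending): 911, 840, 781, 506, 471, 471, 471, 468, 438, 415, 415, 267
The 3 values of 471 occupy positions 5–7 → each gets rank 5.
The 2 values of 415 occupy positions 10–11 → each gets rank 10.
Batch Y values → pooled ranks: 911→1, 267→12, 438→9, 471→5, 471→5, 781→3
Rank sum = 1 + 12 + 9 + 5 + 5 + 3 = 35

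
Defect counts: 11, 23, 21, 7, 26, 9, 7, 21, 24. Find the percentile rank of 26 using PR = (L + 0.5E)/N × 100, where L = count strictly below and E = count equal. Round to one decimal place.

N = 9.
Strictly below 26: 8. Equal to 26: 1.
PR = (8 + 0.5·1)/9 × 100 = 94.4

94.4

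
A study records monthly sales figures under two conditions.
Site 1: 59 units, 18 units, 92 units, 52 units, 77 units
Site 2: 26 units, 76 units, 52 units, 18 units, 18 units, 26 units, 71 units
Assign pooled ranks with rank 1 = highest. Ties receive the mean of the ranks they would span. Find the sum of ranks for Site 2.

Sorted (descending): 92, 77, 76, 71, 59, 52, 52, 26, 26, 18, 18, 18
The 2 values of 52 occupy positions 6–7 → average rank (6+7)/2 = 6.5.
The 2 values of 26 occupy positions 8–9 → average rank (8+9)/2 = 8.5.
The 3 values of 18 occupy positions 10–12 → average rank 11.
Site 2 values → pooled ranks: 26→8.5, 76→3, 52→6.5, 18→11, 18→11, 26→8.5, 71→4
Rank sum = 8.5 + 3 + 6.5 + 11 + 11 + 8.5 + 4 = 52.5

52.5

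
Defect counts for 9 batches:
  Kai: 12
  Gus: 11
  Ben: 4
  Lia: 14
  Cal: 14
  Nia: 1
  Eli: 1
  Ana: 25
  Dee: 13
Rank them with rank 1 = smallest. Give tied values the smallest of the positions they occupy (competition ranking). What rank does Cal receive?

7

Sorted (ascending): 1, 1, 4, 11, 12, 13, 14, 14, 25
The 2 values of 1 occupy positions 1–2 → each gets rank 1.
The 2 values of 14 occupy positions 7–8 → each gets rank 7.
Cal has value 14 → rank 7.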